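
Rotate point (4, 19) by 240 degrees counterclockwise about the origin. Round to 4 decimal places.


x' = 4*cos(240) - 19*sin(240) = 14.4545
y' = 4*sin(240) + 19*cos(240) = -12.9641

(14.4545, -12.9641)


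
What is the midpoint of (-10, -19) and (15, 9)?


Midpoint = ((-10+15)/2, (-19+9)/2) = (2.5, -5)

(2.5, -5)


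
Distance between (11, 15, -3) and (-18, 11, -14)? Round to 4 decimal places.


d = sqrt((-18-11)^2 + (11-15)^2 + (-14--3)^2) = 31.273

31.273


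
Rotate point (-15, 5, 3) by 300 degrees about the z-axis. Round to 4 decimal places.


x' = -15*cos(300) - 5*sin(300) = -3.1699
y' = -15*sin(300) + 5*cos(300) = 15.4904
z' = 3

(-3.1699, 15.4904, 3)


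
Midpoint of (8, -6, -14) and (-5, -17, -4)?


Midpoint = ((8+-5)/2, (-6+-17)/2, (-14+-4)/2) = (1.5, -11.5, -9)

(1.5, -11.5, -9)


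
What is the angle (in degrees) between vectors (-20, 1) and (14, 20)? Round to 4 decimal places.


dot = -20*14 + 1*20 = -260
|u| = 20.025, |v| = 24.4131
cos(angle) = -0.5318
angle = 122.1296 degrees

122.1296 degrees


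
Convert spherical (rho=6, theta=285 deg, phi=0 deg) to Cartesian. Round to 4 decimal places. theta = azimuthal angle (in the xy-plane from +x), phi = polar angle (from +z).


x = 6 * sin(0) * cos(285) = 0
y = 6 * sin(0) * sin(285) = 0
z = 6 * cos(0) = 6

(0, 0, 6)


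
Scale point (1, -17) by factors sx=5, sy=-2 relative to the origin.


Scaling: (x*sx, y*sy) = (1*5, -17*-2) = (5, 34)

(5, 34)


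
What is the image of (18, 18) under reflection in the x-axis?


Reflection across x-axis: (x, y) -> (x, -y)
(18, 18) -> (18, -18)

(18, -18)


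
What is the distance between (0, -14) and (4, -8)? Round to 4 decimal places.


d = sqrt((4-0)^2 + (-8--14)^2) = 7.2111

7.2111


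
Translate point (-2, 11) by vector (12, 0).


Translation: (x+dx, y+dy) = (-2+12, 11+0) = (10, 11)

(10, 11)


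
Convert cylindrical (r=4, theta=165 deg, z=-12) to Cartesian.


x = 4 * cos(165) = -3.8637
y = 4 * sin(165) = 1.0353
z = -12

(-3.8637, 1.0353, -12)


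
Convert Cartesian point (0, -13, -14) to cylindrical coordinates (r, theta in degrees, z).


r = sqrt(0^2 + (-13)^2) = 13
theta = atan2(-13, 0) = 270 deg
z = -14

r = 13, theta = 270 deg, z = -14


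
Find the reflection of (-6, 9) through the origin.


Reflection through origin: (x, y) -> (-x, -y)
(-6, 9) -> (6, -9)

(6, -9)


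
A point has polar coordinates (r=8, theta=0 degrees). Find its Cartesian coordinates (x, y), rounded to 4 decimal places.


x = 8 * cos(0) = 8
y = 8 * sin(0) = 0

(8, 0)


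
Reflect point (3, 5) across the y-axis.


Reflection across y-axis: (x, y) -> (-x, y)
(3, 5) -> (-3, 5)

(-3, 5)


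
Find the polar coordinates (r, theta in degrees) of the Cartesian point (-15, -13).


r = sqrt((-15)^2 + (-13)^2) = 19.8494
theta = atan2(-13, -15) = 220.9144 degrees

r = 19.8494, theta = 220.9144 degrees


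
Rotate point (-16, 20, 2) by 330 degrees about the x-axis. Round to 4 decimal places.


x' = -16
y' = 20*cos(330) - 2*sin(330) = 18.3205
z' = 20*sin(330) + 2*cos(330) = -8.2679

(-16, 18.3205, -8.2679)


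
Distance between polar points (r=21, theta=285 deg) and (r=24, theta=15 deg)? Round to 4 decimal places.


d = sqrt(r1^2 + r2^2 - 2*r1*r2*cos(t2-t1))
d = sqrt(21^2 + 24^2 - 2*21*24*cos(15-285)) = 31.8904

31.8904


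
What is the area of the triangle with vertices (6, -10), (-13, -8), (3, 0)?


Area = |x1(y2-y3) + x2(y3-y1) + x3(y1-y2)| / 2
= |6*(-8-0) + -13*(0--10) + 3*(-10--8)| / 2
= 92

92


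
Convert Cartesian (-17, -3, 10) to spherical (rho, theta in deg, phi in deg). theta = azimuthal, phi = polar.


rho = sqrt((-17)^2 + (-3)^2 + 10^2) = 19.9499
theta = atan2(-3, -17) = 190.008 deg
phi = acos(10/19.9499) = 59.917 deg

rho = 19.9499, theta = 190.008 deg, phi = 59.917 deg


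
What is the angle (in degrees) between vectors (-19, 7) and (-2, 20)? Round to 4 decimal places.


dot = -19*-2 + 7*20 = 178
|u| = 20.2485, |v| = 20.0998
cos(angle) = 0.4374
angle = 64.0645 degrees

64.0645 degrees


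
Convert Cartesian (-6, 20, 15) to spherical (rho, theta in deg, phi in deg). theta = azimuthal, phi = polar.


rho = sqrt((-6)^2 + 20^2 + 15^2) = 25.7099
theta = atan2(20, -6) = 106.6992 deg
phi = acos(15/25.7099) = 54.3077 deg

rho = 25.7099, theta = 106.6992 deg, phi = 54.3077 deg


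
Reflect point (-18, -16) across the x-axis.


Reflection across x-axis: (x, y) -> (x, -y)
(-18, -16) -> (-18, 16)

(-18, 16)


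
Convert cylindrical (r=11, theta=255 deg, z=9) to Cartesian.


x = 11 * cos(255) = -2.847
y = 11 * sin(255) = -10.6252
z = 9

(-2.847, -10.6252, 9)


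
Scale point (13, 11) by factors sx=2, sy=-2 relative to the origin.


Scaling: (x*sx, y*sy) = (13*2, 11*-2) = (26, -22)

(26, -22)


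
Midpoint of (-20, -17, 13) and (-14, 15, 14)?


Midpoint = ((-20+-14)/2, (-17+15)/2, (13+14)/2) = (-17, -1, 13.5)

(-17, -1, 13.5)


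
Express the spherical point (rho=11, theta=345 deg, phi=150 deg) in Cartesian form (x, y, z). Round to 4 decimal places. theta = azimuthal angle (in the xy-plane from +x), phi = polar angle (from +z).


x = 11 * sin(150) * cos(345) = 5.3126
y = 11 * sin(150) * sin(345) = -1.4235
z = 11 * cos(150) = -9.5263

(5.3126, -1.4235, -9.5263)


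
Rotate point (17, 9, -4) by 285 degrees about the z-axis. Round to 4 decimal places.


x' = 17*cos(285) - 9*sin(285) = 13.0933
y' = 17*sin(285) + 9*cos(285) = -14.0914
z' = -4

(13.0933, -14.0914, -4)


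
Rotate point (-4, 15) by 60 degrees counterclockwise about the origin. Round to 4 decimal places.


x' = -4*cos(60) - 15*sin(60) = -14.9904
y' = -4*sin(60) + 15*cos(60) = 4.0359

(-14.9904, 4.0359)


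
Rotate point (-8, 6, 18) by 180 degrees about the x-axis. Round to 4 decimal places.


x' = -8
y' = 6*cos(180) - 18*sin(180) = -6
z' = 6*sin(180) + 18*cos(180) = -18

(-8, -6, -18)


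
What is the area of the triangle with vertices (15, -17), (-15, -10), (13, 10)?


Area = |x1(y2-y3) + x2(y3-y1) + x3(y1-y2)| / 2
= |15*(-10-10) + -15*(10--17) + 13*(-17--10)| / 2
= 398

398


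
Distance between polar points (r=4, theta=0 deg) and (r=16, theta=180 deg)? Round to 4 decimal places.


d = sqrt(r1^2 + r2^2 - 2*r1*r2*cos(t2-t1))
d = sqrt(4^2 + 16^2 - 2*4*16*cos(180-0)) = 20

20


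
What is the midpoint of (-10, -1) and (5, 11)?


Midpoint = ((-10+5)/2, (-1+11)/2) = (-2.5, 5)

(-2.5, 5)


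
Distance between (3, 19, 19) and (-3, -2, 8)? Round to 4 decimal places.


d = sqrt((-3-3)^2 + (-2-19)^2 + (8-19)^2) = 24.454

24.454


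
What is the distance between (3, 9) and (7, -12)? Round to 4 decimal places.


d = sqrt((7-3)^2 + (-12-9)^2) = 21.3776

21.3776


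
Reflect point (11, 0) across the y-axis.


Reflection across y-axis: (x, y) -> (-x, y)
(11, 0) -> (-11, 0)

(-11, 0)


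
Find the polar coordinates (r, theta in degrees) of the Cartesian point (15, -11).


r = sqrt(15^2 + (-11)^2) = 18.6011
theta = atan2(-11, 15) = 323.7462 degrees

r = 18.6011, theta = 323.7462 degrees


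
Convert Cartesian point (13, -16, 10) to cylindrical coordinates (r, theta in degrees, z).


r = sqrt(13^2 + (-16)^2) = 20.6155
theta = atan2(-16, 13) = 309.0939 deg
z = 10

r = 20.6155, theta = 309.0939 deg, z = 10


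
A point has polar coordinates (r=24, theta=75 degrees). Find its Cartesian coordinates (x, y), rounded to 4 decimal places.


x = 24 * cos(75) = 6.2117
y = 24 * sin(75) = 23.1822

(6.2117, 23.1822)


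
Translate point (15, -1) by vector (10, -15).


Translation: (x+dx, y+dy) = (15+10, -1+-15) = (25, -16)

(25, -16)


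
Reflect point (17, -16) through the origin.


Reflection through origin: (x, y) -> (-x, -y)
(17, -16) -> (-17, 16)

(-17, 16)


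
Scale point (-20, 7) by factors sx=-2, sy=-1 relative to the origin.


Scaling: (x*sx, y*sy) = (-20*-2, 7*-1) = (40, -7)

(40, -7)


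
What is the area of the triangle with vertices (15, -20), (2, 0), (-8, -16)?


Area = |x1(y2-y3) + x2(y3-y1) + x3(y1-y2)| / 2
= |15*(0--16) + 2*(-16--20) + -8*(-20-0)| / 2
= 204

204


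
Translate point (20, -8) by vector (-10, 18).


Translation: (x+dx, y+dy) = (20+-10, -8+18) = (10, 10)

(10, 10)


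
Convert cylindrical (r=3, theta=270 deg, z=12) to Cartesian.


x = 3 * cos(270) = 0
y = 3 * sin(270) = -3
z = 12

(0, -3, 12)


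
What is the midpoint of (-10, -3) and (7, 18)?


Midpoint = ((-10+7)/2, (-3+18)/2) = (-1.5, 7.5)

(-1.5, 7.5)


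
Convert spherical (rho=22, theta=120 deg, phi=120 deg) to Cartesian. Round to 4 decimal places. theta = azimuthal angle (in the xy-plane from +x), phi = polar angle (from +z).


x = 22 * sin(120) * cos(120) = -9.5263
y = 22 * sin(120) * sin(120) = 16.5
z = 22 * cos(120) = -11

(-9.5263, 16.5, -11)


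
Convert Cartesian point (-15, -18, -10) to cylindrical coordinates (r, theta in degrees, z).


r = sqrt((-15)^2 + (-18)^2) = 23.4307
theta = atan2(-18, -15) = 230.1944 deg
z = -10

r = 23.4307, theta = 230.1944 deg, z = -10


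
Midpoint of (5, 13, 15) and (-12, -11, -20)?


Midpoint = ((5+-12)/2, (13+-11)/2, (15+-20)/2) = (-3.5, 1, -2.5)

(-3.5, 1, -2.5)


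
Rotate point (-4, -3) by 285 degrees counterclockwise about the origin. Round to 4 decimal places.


x' = -4*cos(285) - -3*sin(285) = -3.9331
y' = -4*sin(285) + -3*cos(285) = 3.0872

(-3.9331, 3.0872)


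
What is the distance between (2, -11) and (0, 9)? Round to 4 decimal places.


d = sqrt((0-2)^2 + (9--11)^2) = 20.0998

20.0998


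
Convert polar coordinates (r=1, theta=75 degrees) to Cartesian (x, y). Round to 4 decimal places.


x = 1 * cos(75) = 0.2588
y = 1 * sin(75) = 0.9659

(0.2588, 0.9659)


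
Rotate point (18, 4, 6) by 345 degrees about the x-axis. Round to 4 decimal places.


x' = 18
y' = 4*cos(345) - 6*sin(345) = 5.4166
z' = 4*sin(345) + 6*cos(345) = 4.7603

(18, 5.4166, 4.7603)


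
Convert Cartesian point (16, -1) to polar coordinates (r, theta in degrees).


r = sqrt(16^2 + (-1)^2) = 16.0312
theta = atan2(-1, 16) = 356.4237 degrees

r = 16.0312, theta = 356.4237 degrees


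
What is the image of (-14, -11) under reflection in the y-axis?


Reflection across y-axis: (x, y) -> (-x, y)
(-14, -11) -> (14, -11)

(14, -11)


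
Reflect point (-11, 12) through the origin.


Reflection through origin: (x, y) -> (-x, -y)
(-11, 12) -> (11, -12)

(11, -12)


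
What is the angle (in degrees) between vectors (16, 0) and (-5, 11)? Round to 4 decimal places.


dot = 16*-5 + 0*11 = -80
|u| = 16, |v| = 12.083
cos(angle) = -0.4138
angle = 114.444 degrees

114.444 degrees


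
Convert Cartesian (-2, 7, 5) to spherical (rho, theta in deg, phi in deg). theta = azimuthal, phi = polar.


rho = sqrt((-2)^2 + 7^2 + 5^2) = 8.8318
theta = atan2(7, -2) = 105.9454 deg
phi = acos(5/8.8318) = 55.5186 deg

rho = 8.8318, theta = 105.9454 deg, phi = 55.5186 deg


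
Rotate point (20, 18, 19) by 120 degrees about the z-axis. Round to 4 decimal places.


x' = 20*cos(120) - 18*sin(120) = -25.5885
y' = 20*sin(120) + 18*cos(120) = 8.3205
z' = 19

(-25.5885, 8.3205, 19)


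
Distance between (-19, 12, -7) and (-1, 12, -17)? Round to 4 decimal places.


d = sqrt((-1--19)^2 + (12-12)^2 + (-17--7)^2) = 20.5913

20.5913


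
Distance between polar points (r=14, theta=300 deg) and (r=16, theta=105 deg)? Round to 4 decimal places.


d = sqrt(r1^2 + r2^2 - 2*r1*r2*cos(t2-t1))
d = sqrt(14^2 + 16^2 - 2*14*16*cos(105-300)) = 29.7445

29.7445


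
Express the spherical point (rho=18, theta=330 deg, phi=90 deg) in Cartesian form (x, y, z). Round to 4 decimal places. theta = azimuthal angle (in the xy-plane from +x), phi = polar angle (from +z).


x = 18 * sin(90) * cos(330) = 15.5885
y = 18 * sin(90) * sin(330) = -9
z = 18 * cos(90) = 0

(15.5885, -9, 0)


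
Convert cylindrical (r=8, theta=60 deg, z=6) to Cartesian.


x = 8 * cos(60) = 4
y = 8 * sin(60) = 6.9282
z = 6

(4, 6.9282, 6)


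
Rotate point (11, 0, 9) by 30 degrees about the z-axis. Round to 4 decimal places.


x' = 11*cos(30) - 0*sin(30) = 9.5263
y' = 11*sin(30) + 0*cos(30) = 5.5
z' = 9

(9.5263, 5.5, 9)


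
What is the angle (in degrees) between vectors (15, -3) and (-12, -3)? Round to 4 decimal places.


dot = 15*-12 + -3*-3 = -171
|u| = 15.2971, |v| = 12.3693
cos(angle) = -0.9037
angle = 154.6538 degrees

154.6538 degrees


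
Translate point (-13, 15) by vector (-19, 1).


Translation: (x+dx, y+dy) = (-13+-19, 15+1) = (-32, 16)

(-32, 16)


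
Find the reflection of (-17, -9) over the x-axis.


Reflection across x-axis: (x, y) -> (x, -y)
(-17, -9) -> (-17, 9)

(-17, 9)


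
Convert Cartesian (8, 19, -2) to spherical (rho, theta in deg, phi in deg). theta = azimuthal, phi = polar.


rho = sqrt(8^2 + 19^2 + (-2)^2) = 20.7123
theta = atan2(19, 8) = 67.1663 deg
phi = acos(-2/20.7123) = 95.5412 deg

rho = 20.7123, theta = 67.1663 deg, phi = 95.5412 deg


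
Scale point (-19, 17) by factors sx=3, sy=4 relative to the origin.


Scaling: (x*sx, y*sy) = (-19*3, 17*4) = (-57, 68)

(-57, 68)


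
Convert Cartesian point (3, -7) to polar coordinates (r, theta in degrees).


r = sqrt(3^2 + (-7)^2) = 7.6158
theta = atan2(-7, 3) = 293.1986 degrees

r = 7.6158, theta = 293.1986 degrees


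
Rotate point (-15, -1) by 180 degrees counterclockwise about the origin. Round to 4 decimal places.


x' = -15*cos(180) - -1*sin(180) = 15
y' = -15*sin(180) + -1*cos(180) = 1

(15, 1)


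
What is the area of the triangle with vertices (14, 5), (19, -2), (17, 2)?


Area = |x1(y2-y3) + x2(y3-y1) + x3(y1-y2)| / 2
= |14*(-2-2) + 19*(2-5) + 17*(5--2)| / 2
= 3

3


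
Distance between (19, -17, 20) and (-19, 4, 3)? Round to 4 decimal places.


d = sqrt((-19-19)^2 + (4--17)^2 + (3-20)^2) = 46.6262

46.6262


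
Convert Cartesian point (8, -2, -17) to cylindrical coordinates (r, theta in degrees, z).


r = sqrt(8^2 + (-2)^2) = 8.2462
theta = atan2(-2, 8) = 345.9638 deg
z = -17

r = 8.2462, theta = 345.9638 deg, z = -17


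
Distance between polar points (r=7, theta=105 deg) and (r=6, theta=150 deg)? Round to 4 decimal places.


d = sqrt(r1^2 + r2^2 - 2*r1*r2*cos(t2-t1))
d = sqrt(7^2 + 6^2 - 2*7*6*cos(150-105)) = 5.0599

5.0599


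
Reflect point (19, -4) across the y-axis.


Reflection across y-axis: (x, y) -> (-x, y)
(19, -4) -> (-19, -4)

(-19, -4)


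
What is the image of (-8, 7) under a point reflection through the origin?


Reflection through origin: (x, y) -> (-x, -y)
(-8, 7) -> (8, -7)

(8, -7)


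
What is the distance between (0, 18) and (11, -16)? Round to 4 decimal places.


d = sqrt((11-0)^2 + (-16-18)^2) = 35.7351

35.7351


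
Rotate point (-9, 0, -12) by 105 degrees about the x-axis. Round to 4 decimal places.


x' = -9
y' = 0*cos(105) - -12*sin(105) = 11.5911
z' = 0*sin(105) + -12*cos(105) = 3.1058

(-9, 11.5911, 3.1058)


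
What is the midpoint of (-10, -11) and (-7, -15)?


Midpoint = ((-10+-7)/2, (-11+-15)/2) = (-8.5, -13)

(-8.5, -13)


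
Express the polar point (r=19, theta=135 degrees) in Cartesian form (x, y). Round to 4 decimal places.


x = 19 * cos(135) = -13.435
y = 19 * sin(135) = 13.435

(-13.435, 13.435)


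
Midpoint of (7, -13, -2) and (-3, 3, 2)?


Midpoint = ((7+-3)/2, (-13+3)/2, (-2+2)/2) = (2, -5, 0)

(2, -5, 0)


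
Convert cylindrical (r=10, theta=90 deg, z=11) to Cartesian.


x = 10 * cos(90) = 0
y = 10 * sin(90) = 10
z = 11

(0, 10, 11)


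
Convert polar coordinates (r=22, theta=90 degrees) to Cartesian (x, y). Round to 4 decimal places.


x = 22 * cos(90) = 0
y = 22 * sin(90) = 22

(0, 22)


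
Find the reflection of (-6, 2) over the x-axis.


Reflection across x-axis: (x, y) -> (x, -y)
(-6, 2) -> (-6, -2)

(-6, -2)


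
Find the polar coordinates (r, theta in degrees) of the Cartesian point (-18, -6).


r = sqrt((-18)^2 + (-6)^2) = 18.9737
theta = atan2(-6, -18) = 198.4349 degrees

r = 18.9737, theta = 198.4349 degrees


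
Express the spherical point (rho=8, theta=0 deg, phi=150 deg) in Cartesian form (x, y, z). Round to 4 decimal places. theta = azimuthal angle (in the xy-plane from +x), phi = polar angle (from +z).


x = 8 * sin(150) * cos(0) = 4
y = 8 * sin(150) * sin(0) = 0
z = 8 * cos(150) = -6.9282

(4, 0, -6.9282)


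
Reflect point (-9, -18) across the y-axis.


Reflection across y-axis: (x, y) -> (-x, y)
(-9, -18) -> (9, -18)

(9, -18)


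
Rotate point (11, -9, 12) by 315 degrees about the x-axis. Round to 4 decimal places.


x' = 11
y' = -9*cos(315) - 12*sin(315) = 2.1213
z' = -9*sin(315) + 12*cos(315) = 14.8492

(11, 2.1213, 14.8492)


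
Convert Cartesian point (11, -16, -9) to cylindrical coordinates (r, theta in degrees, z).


r = sqrt(11^2 + (-16)^2) = 19.4165
theta = atan2(-16, 11) = 304.5085 deg
z = -9

r = 19.4165, theta = 304.5085 deg, z = -9


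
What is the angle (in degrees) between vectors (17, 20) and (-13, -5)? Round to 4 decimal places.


dot = 17*-13 + 20*-5 = -321
|u| = 26.2488, |v| = 13.9284
cos(angle) = -0.878
angle = 151.402 degrees

151.402 degrees


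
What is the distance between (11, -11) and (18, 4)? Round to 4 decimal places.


d = sqrt((18-11)^2 + (4--11)^2) = 16.5529

16.5529


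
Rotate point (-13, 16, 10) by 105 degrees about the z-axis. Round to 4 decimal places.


x' = -13*cos(105) - 16*sin(105) = -12.0902
y' = -13*sin(105) + 16*cos(105) = -16.6981
z' = 10

(-12.0902, -16.6981, 10)


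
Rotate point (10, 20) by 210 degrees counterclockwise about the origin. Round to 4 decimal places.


x' = 10*cos(210) - 20*sin(210) = 1.3397
y' = 10*sin(210) + 20*cos(210) = -22.3205

(1.3397, -22.3205)


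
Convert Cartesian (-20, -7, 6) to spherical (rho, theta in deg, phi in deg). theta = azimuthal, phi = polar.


rho = sqrt((-20)^2 + (-7)^2 + 6^2) = 22.0227
theta = atan2(-7, -20) = 199.29 deg
phi = acos(6/22.0227) = 74.1901 deg

rho = 22.0227, theta = 199.29 deg, phi = 74.1901 deg


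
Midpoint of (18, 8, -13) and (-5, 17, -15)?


Midpoint = ((18+-5)/2, (8+17)/2, (-13+-15)/2) = (6.5, 12.5, -14)

(6.5, 12.5, -14)


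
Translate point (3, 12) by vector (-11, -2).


Translation: (x+dx, y+dy) = (3+-11, 12+-2) = (-8, 10)

(-8, 10)


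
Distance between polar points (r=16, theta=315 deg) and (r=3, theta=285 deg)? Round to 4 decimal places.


d = sqrt(r1^2 + r2^2 - 2*r1*r2*cos(t2-t1))
d = sqrt(16^2 + 3^2 - 2*16*3*cos(285-315)) = 13.4856

13.4856


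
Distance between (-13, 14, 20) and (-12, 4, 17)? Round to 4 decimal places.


d = sqrt((-12--13)^2 + (4-14)^2 + (17-20)^2) = 10.4881

10.4881


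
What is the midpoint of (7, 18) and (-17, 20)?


Midpoint = ((7+-17)/2, (18+20)/2) = (-5, 19)

(-5, 19)


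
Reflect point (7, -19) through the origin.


Reflection through origin: (x, y) -> (-x, -y)
(7, -19) -> (-7, 19)

(-7, 19)


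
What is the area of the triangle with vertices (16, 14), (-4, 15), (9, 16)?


Area = |x1(y2-y3) + x2(y3-y1) + x3(y1-y2)| / 2
= |16*(15-16) + -4*(16-14) + 9*(14-15)| / 2
= 16.5

16.5


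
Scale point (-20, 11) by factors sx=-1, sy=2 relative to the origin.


Scaling: (x*sx, y*sy) = (-20*-1, 11*2) = (20, 22)

(20, 22)


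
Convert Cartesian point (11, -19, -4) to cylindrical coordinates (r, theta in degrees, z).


r = sqrt(11^2 + (-19)^2) = 21.9545
theta = atan2(-19, 11) = 300.0686 deg
z = -4

r = 21.9545, theta = 300.0686 deg, z = -4


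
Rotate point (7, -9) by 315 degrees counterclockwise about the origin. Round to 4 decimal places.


x' = 7*cos(315) - -9*sin(315) = -1.4142
y' = 7*sin(315) + -9*cos(315) = -11.3137

(-1.4142, -11.3137)


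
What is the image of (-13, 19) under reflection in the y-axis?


Reflection across y-axis: (x, y) -> (-x, y)
(-13, 19) -> (13, 19)

(13, 19)


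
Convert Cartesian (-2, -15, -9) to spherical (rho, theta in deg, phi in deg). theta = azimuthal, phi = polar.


rho = sqrt((-2)^2 + (-15)^2 + (-9)^2) = 17.6068
theta = atan2(-15, -2) = 262.4054 deg
phi = acos(-9/17.6068) = 120.7415 deg

rho = 17.6068, theta = 262.4054 deg, phi = 120.7415 deg


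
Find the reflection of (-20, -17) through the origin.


Reflection through origin: (x, y) -> (-x, -y)
(-20, -17) -> (20, 17)

(20, 17)


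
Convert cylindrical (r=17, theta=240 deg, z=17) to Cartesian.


x = 17 * cos(240) = -8.5
y = 17 * sin(240) = -14.7224
z = 17

(-8.5, -14.7224, 17)


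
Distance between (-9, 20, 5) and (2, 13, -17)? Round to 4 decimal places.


d = sqrt((2--9)^2 + (13-20)^2 + (-17-5)^2) = 25.5734

25.5734


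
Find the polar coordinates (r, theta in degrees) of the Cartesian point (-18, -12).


r = sqrt((-18)^2 + (-12)^2) = 21.6333
theta = atan2(-12, -18) = 213.6901 degrees

r = 21.6333, theta = 213.6901 degrees


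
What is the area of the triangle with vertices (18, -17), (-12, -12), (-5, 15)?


Area = |x1(y2-y3) + x2(y3-y1) + x3(y1-y2)| / 2
= |18*(-12-15) + -12*(15--17) + -5*(-17--12)| / 2
= 422.5

422.5


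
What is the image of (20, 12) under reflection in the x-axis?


Reflection across x-axis: (x, y) -> (x, -y)
(20, 12) -> (20, -12)

(20, -12)


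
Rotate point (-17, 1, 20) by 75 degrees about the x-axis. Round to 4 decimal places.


x' = -17
y' = 1*cos(75) - 20*sin(75) = -19.0597
z' = 1*sin(75) + 20*cos(75) = 6.1423

(-17, -19.0597, 6.1423)


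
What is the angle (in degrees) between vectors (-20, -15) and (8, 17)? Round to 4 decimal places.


dot = -20*8 + -15*17 = -415
|u| = 25, |v| = 18.7883
cos(angle) = -0.8835
angle = 152.071 degrees

152.071 degrees


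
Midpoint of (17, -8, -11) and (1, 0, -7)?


Midpoint = ((17+1)/2, (-8+0)/2, (-11+-7)/2) = (9, -4, -9)

(9, -4, -9)


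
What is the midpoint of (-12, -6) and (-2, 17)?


Midpoint = ((-12+-2)/2, (-6+17)/2) = (-7, 5.5)

(-7, 5.5)


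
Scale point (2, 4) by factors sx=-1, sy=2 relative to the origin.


Scaling: (x*sx, y*sy) = (2*-1, 4*2) = (-2, 8)

(-2, 8)


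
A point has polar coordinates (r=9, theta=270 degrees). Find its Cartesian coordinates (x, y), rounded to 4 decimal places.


x = 9 * cos(270) = 0
y = 9 * sin(270) = -9

(0, -9)


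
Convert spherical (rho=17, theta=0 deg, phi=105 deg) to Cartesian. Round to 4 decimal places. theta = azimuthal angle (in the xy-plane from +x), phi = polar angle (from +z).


x = 17 * sin(105) * cos(0) = 16.4207
y = 17 * sin(105) * sin(0) = 0
z = 17 * cos(105) = -4.3999

(16.4207, 0, -4.3999)


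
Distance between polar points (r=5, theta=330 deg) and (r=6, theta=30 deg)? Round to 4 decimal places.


d = sqrt(r1^2 + r2^2 - 2*r1*r2*cos(t2-t1))
d = sqrt(5^2 + 6^2 - 2*5*6*cos(30-330)) = 5.5678

5.5678


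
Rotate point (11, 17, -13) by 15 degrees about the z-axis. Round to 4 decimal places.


x' = 11*cos(15) - 17*sin(15) = 6.2253
y' = 11*sin(15) + 17*cos(15) = 19.2677
z' = -13

(6.2253, 19.2677, -13)


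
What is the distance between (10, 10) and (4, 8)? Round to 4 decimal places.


d = sqrt((4-10)^2 + (8-10)^2) = 6.3246

6.3246


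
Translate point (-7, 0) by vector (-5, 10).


Translation: (x+dx, y+dy) = (-7+-5, 0+10) = (-12, 10)

(-12, 10)


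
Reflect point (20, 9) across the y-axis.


Reflection across y-axis: (x, y) -> (-x, y)
(20, 9) -> (-20, 9)

(-20, 9)


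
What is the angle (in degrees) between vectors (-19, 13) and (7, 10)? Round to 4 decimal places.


dot = -19*7 + 13*10 = -3
|u| = 23.0217, |v| = 12.2066
cos(angle) = -0.0107
angle = 90.6117 degrees

90.6117 degrees


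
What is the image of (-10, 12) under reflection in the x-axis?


Reflection across x-axis: (x, y) -> (x, -y)
(-10, 12) -> (-10, -12)

(-10, -12)


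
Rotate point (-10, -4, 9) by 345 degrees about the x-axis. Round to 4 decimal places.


x' = -10
y' = -4*cos(345) - 9*sin(345) = -1.5343
z' = -4*sin(345) + 9*cos(345) = 9.7286

(-10, -1.5343, 9.7286)


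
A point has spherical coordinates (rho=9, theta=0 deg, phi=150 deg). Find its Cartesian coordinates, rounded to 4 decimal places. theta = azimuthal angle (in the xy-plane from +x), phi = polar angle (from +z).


x = 9 * sin(150) * cos(0) = 4.5
y = 9 * sin(150) * sin(0) = 0
z = 9 * cos(150) = -7.7942

(4.5, 0, -7.7942)


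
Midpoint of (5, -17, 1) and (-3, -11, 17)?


Midpoint = ((5+-3)/2, (-17+-11)/2, (1+17)/2) = (1, -14, 9)

(1, -14, 9)


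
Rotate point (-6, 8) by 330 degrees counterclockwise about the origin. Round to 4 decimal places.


x' = -6*cos(330) - 8*sin(330) = -1.1962
y' = -6*sin(330) + 8*cos(330) = 9.9282

(-1.1962, 9.9282)


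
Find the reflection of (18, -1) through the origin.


Reflection through origin: (x, y) -> (-x, -y)
(18, -1) -> (-18, 1)

(-18, 1)


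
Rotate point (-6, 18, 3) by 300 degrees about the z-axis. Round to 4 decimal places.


x' = -6*cos(300) - 18*sin(300) = 12.5885
y' = -6*sin(300) + 18*cos(300) = 14.1962
z' = 3

(12.5885, 14.1962, 3)


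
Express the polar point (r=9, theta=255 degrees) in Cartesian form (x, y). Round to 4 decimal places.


x = 9 * cos(255) = -2.3294
y = 9 * sin(255) = -8.6933

(-2.3294, -8.6933)


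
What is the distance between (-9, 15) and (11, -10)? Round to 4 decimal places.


d = sqrt((11--9)^2 + (-10-15)^2) = 32.0156

32.0156


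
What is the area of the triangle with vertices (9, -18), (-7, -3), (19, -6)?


Area = |x1(y2-y3) + x2(y3-y1) + x3(y1-y2)| / 2
= |9*(-3--6) + -7*(-6--18) + 19*(-18--3)| / 2
= 171

171


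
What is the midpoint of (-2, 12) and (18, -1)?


Midpoint = ((-2+18)/2, (12+-1)/2) = (8, 5.5)

(8, 5.5)


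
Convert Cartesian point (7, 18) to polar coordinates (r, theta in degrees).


r = sqrt(7^2 + 18^2) = 19.3132
theta = atan2(18, 7) = 68.7495 degrees

r = 19.3132, theta = 68.7495 degrees


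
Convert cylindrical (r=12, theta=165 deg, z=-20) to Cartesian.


x = 12 * cos(165) = -11.5911
y = 12 * sin(165) = 3.1058
z = -20

(-11.5911, 3.1058, -20)


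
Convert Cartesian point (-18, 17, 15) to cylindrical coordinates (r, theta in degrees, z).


r = sqrt((-18)^2 + 17^2) = 24.7588
theta = atan2(17, -18) = 136.6366 deg
z = 15

r = 24.7588, theta = 136.6366 deg, z = 15


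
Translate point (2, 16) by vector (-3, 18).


Translation: (x+dx, y+dy) = (2+-3, 16+18) = (-1, 34)

(-1, 34)


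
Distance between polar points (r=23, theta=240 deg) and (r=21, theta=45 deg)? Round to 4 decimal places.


d = sqrt(r1^2 + r2^2 - 2*r1*r2*cos(t2-t1))
d = sqrt(23^2 + 21^2 - 2*23*21*cos(45-240)) = 43.6244

43.6244


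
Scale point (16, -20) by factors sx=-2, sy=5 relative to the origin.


Scaling: (x*sx, y*sy) = (16*-2, -20*5) = (-32, -100)

(-32, -100)


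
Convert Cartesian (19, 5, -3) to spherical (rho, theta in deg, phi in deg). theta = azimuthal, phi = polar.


rho = sqrt(19^2 + 5^2 + (-3)^2) = 19.8746
theta = atan2(5, 19) = 14.7436 deg
phi = acos(-3/19.8746) = 98.6818 deg

rho = 19.8746, theta = 14.7436 deg, phi = 98.6818 deg


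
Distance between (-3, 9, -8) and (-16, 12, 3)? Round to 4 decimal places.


d = sqrt((-16--3)^2 + (12-9)^2 + (3--8)^2) = 17.2916

17.2916


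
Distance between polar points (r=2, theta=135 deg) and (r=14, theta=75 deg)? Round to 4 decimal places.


d = sqrt(r1^2 + r2^2 - 2*r1*r2*cos(t2-t1))
d = sqrt(2^2 + 14^2 - 2*2*14*cos(75-135)) = 13.1149

13.1149


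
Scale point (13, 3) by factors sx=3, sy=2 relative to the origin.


Scaling: (x*sx, y*sy) = (13*3, 3*2) = (39, 6)

(39, 6)


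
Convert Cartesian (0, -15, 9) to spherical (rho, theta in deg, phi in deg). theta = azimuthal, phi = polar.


rho = sqrt(0^2 + (-15)^2 + 9^2) = 17.4929
theta = atan2(-15, 0) = 270 deg
phi = acos(9/17.4929) = 59.0362 deg

rho = 17.4929, theta = 270 deg, phi = 59.0362 deg


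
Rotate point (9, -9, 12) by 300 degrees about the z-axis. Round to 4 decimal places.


x' = 9*cos(300) - -9*sin(300) = -3.2942
y' = 9*sin(300) + -9*cos(300) = -12.2942
z' = 12

(-3.2942, -12.2942, 12)


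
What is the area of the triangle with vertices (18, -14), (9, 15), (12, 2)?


Area = |x1(y2-y3) + x2(y3-y1) + x3(y1-y2)| / 2
= |18*(15-2) + 9*(2--14) + 12*(-14-15)| / 2
= 15

15


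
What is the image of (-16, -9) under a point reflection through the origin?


Reflection through origin: (x, y) -> (-x, -y)
(-16, -9) -> (16, 9)

(16, 9)


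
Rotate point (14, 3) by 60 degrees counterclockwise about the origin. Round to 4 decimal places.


x' = 14*cos(60) - 3*sin(60) = 4.4019
y' = 14*sin(60) + 3*cos(60) = 13.6244

(4.4019, 13.6244)


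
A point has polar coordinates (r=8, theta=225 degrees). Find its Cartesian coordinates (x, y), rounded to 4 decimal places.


x = 8 * cos(225) = -5.6569
y = 8 * sin(225) = -5.6569

(-5.6569, -5.6569)


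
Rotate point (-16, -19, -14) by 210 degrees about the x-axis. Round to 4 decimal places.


x' = -16
y' = -19*cos(210) - -14*sin(210) = 9.4545
z' = -19*sin(210) + -14*cos(210) = 21.6244

(-16, 9.4545, 21.6244)


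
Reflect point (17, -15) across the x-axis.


Reflection across x-axis: (x, y) -> (x, -y)
(17, -15) -> (17, 15)

(17, 15)


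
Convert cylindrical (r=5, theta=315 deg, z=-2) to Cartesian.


x = 5 * cos(315) = 3.5355
y = 5 * sin(315) = -3.5355
z = -2

(3.5355, -3.5355, -2)


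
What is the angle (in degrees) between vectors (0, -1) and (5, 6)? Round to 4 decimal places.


dot = 0*5 + -1*6 = -6
|u| = 1, |v| = 7.8102
cos(angle) = -0.7682
angle = 140.1944 degrees

140.1944 degrees


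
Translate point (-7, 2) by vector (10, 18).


Translation: (x+dx, y+dy) = (-7+10, 2+18) = (3, 20)

(3, 20)


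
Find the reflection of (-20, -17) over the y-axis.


Reflection across y-axis: (x, y) -> (-x, y)
(-20, -17) -> (20, -17)

(20, -17)


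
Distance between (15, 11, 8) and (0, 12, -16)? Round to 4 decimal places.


d = sqrt((0-15)^2 + (12-11)^2 + (-16-8)^2) = 28.3196

28.3196


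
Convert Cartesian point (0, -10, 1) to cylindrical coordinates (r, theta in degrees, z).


r = sqrt(0^2 + (-10)^2) = 10
theta = atan2(-10, 0) = 270 deg
z = 1

r = 10, theta = 270 deg, z = 1


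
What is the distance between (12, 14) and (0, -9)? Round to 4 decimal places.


d = sqrt((0-12)^2 + (-9-14)^2) = 25.9422

25.9422


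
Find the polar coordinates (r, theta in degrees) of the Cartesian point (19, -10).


r = sqrt(19^2 + (-10)^2) = 21.4709
theta = atan2(-10, 19) = 332.2415 degrees

r = 21.4709, theta = 332.2415 degrees


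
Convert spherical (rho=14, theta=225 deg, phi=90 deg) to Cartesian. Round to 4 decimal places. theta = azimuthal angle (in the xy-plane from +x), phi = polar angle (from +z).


x = 14 * sin(90) * cos(225) = -9.8995
y = 14 * sin(90) * sin(225) = -9.8995
z = 14 * cos(90) = 0

(-9.8995, -9.8995, 0)


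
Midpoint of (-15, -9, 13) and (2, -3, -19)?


Midpoint = ((-15+2)/2, (-9+-3)/2, (13+-19)/2) = (-6.5, -6, -3)

(-6.5, -6, -3)


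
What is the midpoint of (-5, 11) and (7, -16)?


Midpoint = ((-5+7)/2, (11+-16)/2) = (1, -2.5)

(1, -2.5)


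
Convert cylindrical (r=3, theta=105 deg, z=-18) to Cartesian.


x = 3 * cos(105) = -0.7765
y = 3 * sin(105) = 2.8978
z = -18

(-0.7765, 2.8978, -18)


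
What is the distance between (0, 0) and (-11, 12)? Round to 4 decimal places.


d = sqrt((-11-0)^2 + (12-0)^2) = 16.2788

16.2788


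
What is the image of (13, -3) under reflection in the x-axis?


Reflection across x-axis: (x, y) -> (x, -y)
(13, -3) -> (13, 3)

(13, 3)


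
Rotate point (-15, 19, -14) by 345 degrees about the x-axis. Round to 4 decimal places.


x' = -15
y' = 19*cos(345) - -14*sin(345) = 14.7291
z' = 19*sin(345) + -14*cos(345) = -18.4405

(-15, 14.7291, -18.4405)


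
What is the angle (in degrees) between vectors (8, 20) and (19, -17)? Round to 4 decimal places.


dot = 8*19 + 20*-17 = -188
|u| = 21.5407, |v| = 25.4951
cos(angle) = -0.3423
angle = 110.0188 degrees

110.0188 degrees


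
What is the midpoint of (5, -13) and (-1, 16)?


Midpoint = ((5+-1)/2, (-13+16)/2) = (2, 1.5)

(2, 1.5)


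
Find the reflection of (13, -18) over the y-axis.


Reflection across y-axis: (x, y) -> (-x, y)
(13, -18) -> (-13, -18)

(-13, -18)


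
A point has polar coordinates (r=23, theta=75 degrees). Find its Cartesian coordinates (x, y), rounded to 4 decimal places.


x = 23 * cos(75) = 5.9528
y = 23 * sin(75) = 22.2163

(5.9528, 22.2163)


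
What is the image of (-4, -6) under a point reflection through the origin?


Reflection through origin: (x, y) -> (-x, -y)
(-4, -6) -> (4, 6)

(4, 6)


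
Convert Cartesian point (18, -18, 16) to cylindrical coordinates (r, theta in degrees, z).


r = sqrt(18^2 + (-18)^2) = 25.4558
theta = atan2(-18, 18) = 315 deg
z = 16

r = 25.4558, theta = 315 deg, z = 16


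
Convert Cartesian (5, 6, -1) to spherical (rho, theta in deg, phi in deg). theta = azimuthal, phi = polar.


rho = sqrt(5^2 + 6^2 + (-1)^2) = 7.874
theta = atan2(6, 5) = 50.1944 deg
phi = acos(-1/7.874) = 97.2963 deg

rho = 7.874, theta = 50.1944 deg, phi = 97.2963 deg


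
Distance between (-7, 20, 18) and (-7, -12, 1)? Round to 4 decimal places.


d = sqrt((-7--7)^2 + (-12-20)^2 + (1-18)^2) = 36.2353

36.2353


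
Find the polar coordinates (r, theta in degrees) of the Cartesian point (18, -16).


r = sqrt(18^2 + (-16)^2) = 24.0832
theta = atan2(-16, 18) = 318.3665 degrees

r = 24.0832, theta = 318.3665 degrees


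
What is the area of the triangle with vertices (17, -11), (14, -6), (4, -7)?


Area = |x1(y2-y3) + x2(y3-y1) + x3(y1-y2)| / 2
= |17*(-6--7) + 14*(-7--11) + 4*(-11--6)| / 2
= 26.5

26.5


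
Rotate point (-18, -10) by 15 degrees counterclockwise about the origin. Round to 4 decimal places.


x' = -18*cos(15) - -10*sin(15) = -14.7985
y' = -18*sin(15) + -10*cos(15) = -14.318

(-14.7985, -14.318)


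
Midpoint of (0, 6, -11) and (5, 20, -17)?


Midpoint = ((0+5)/2, (6+20)/2, (-11+-17)/2) = (2.5, 13, -14)

(2.5, 13, -14)


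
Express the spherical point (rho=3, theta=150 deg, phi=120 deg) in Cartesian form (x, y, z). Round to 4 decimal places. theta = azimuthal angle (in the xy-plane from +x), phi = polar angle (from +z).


x = 3 * sin(120) * cos(150) = -2.25
y = 3 * sin(120) * sin(150) = 1.299
z = 3 * cos(120) = -1.5

(-2.25, 1.299, -1.5)


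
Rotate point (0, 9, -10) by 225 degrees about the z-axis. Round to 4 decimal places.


x' = 0*cos(225) - 9*sin(225) = 6.364
y' = 0*sin(225) + 9*cos(225) = -6.364
z' = -10

(6.364, -6.364, -10)


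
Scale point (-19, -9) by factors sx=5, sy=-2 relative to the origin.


Scaling: (x*sx, y*sy) = (-19*5, -9*-2) = (-95, 18)

(-95, 18)


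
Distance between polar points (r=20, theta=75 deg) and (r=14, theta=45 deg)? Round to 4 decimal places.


d = sqrt(r1^2 + r2^2 - 2*r1*r2*cos(t2-t1))
d = sqrt(20^2 + 14^2 - 2*20*14*cos(45-75)) = 10.5369

10.5369


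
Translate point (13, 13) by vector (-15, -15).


Translation: (x+dx, y+dy) = (13+-15, 13+-15) = (-2, -2)

(-2, -2)


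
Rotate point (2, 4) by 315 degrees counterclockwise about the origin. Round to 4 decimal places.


x' = 2*cos(315) - 4*sin(315) = 4.2426
y' = 2*sin(315) + 4*cos(315) = 1.4142

(4.2426, 1.4142)


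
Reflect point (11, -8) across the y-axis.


Reflection across y-axis: (x, y) -> (-x, y)
(11, -8) -> (-11, -8)

(-11, -8)


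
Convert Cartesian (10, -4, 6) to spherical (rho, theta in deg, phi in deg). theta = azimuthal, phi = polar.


rho = sqrt(10^2 + (-4)^2 + 6^2) = 12.3288
theta = atan2(-4, 10) = 338.1986 deg
phi = acos(6/12.3288) = 60.8784 deg

rho = 12.3288, theta = 338.1986 deg, phi = 60.8784 deg


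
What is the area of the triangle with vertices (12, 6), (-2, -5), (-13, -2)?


Area = |x1(y2-y3) + x2(y3-y1) + x3(y1-y2)| / 2
= |12*(-5--2) + -2*(-2-6) + -13*(6--5)| / 2
= 81.5

81.5


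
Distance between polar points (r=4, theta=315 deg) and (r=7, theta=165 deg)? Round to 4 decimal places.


d = sqrt(r1^2 + r2^2 - 2*r1*r2*cos(t2-t1))
d = sqrt(4^2 + 7^2 - 2*4*7*cos(165-315)) = 10.6535

10.6535


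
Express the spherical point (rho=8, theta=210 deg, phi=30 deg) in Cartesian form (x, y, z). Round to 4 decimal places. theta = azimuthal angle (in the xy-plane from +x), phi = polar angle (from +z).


x = 8 * sin(30) * cos(210) = -3.4641
y = 8 * sin(30) * sin(210) = -2
z = 8 * cos(30) = 6.9282

(-3.4641, -2, 6.9282)


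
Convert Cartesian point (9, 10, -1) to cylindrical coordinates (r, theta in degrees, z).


r = sqrt(9^2 + 10^2) = 13.4536
theta = atan2(10, 9) = 48.0128 deg
z = -1

r = 13.4536, theta = 48.0128 deg, z = -1


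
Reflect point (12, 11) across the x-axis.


Reflection across x-axis: (x, y) -> (x, -y)
(12, 11) -> (12, -11)

(12, -11)


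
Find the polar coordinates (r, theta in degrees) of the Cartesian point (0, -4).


r = sqrt(0^2 + (-4)^2) = 4
theta = atan2(-4, 0) = 270 degrees

r = 4, theta = 270 degrees


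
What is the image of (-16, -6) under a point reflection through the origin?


Reflection through origin: (x, y) -> (-x, -y)
(-16, -6) -> (16, 6)

(16, 6)


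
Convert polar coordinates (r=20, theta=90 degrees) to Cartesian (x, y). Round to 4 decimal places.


x = 20 * cos(90) = 0
y = 20 * sin(90) = 20

(0, 20)


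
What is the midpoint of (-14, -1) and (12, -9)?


Midpoint = ((-14+12)/2, (-1+-9)/2) = (-1, -5)

(-1, -5)


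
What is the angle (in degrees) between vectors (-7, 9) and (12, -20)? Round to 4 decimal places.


dot = -7*12 + 9*-20 = -264
|u| = 11.4018, |v| = 23.3238
cos(angle) = -0.9927
angle = 173.0888 degrees

173.0888 degrees


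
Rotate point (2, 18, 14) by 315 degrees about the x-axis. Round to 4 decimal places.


x' = 2
y' = 18*cos(315) - 14*sin(315) = 22.6274
z' = 18*sin(315) + 14*cos(315) = -2.8284

(2, 22.6274, -2.8284)


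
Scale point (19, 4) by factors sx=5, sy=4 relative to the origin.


Scaling: (x*sx, y*sy) = (19*5, 4*4) = (95, 16)

(95, 16)


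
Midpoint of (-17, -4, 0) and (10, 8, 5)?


Midpoint = ((-17+10)/2, (-4+8)/2, (0+5)/2) = (-3.5, 2, 2.5)

(-3.5, 2, 2.5)


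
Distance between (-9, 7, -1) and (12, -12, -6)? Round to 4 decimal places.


d = sqrt((12--9)^2 + (-12-7)^2 + (-6--1)^2) = 28.7576

28.7576


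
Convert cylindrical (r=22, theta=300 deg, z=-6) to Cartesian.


x = 22 * cos(300) = 11
y = 22 * sin(300) = -19.0526
z = -6

(11, -19.0526, -6)


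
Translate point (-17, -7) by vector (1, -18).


Translation: (x+dx, y+dy) = (-17+1, -7+-18) = (-16, -25)

(-16, -25)


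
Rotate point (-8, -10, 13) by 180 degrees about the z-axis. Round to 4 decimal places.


x' = -8*cos(180) - -10*sin(180) = 8
y' = -8*sin(180) + -10*cos(180) = 10
z' = 13

(8, 10, 13)


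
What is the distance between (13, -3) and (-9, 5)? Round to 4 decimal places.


d = sqrt((-9-13)^2 + (5--3)^2) = 23.4094

23.4094


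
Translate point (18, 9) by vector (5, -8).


Translation: (x+dx, y+dy) = (18+5, 9+-8) = (23, 1)

(23, 1)


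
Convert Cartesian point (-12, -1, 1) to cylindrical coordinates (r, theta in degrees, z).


r = sqrt((-12)^2 + (-1)^2) = 12.0416
theta = atan2(-1, -12) = 184.7636 deg
z = 1

r = 12.0416, theta = 184.7636 deg, z = 1


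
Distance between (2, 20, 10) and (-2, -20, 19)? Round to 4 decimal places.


d = sqrt((-2-2)^2 + (-20-20)^2 + (19-10)^2) = 41.1947

41.1947


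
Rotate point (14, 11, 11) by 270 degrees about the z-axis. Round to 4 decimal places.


x' = 14*cos(270) - 11*sin(270) = 11
y' = 14*sin(270) + 11*cos(270) = -14
z' = 11

(11, -14, 11)


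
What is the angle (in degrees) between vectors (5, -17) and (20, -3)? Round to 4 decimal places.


dot = 5*20 + -17*-3 = 151
|u| = 17.72, |v| = 20.2237
cos(angle) = 0.4214
angle = 65.0797 degrees

65.0797 degrees
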